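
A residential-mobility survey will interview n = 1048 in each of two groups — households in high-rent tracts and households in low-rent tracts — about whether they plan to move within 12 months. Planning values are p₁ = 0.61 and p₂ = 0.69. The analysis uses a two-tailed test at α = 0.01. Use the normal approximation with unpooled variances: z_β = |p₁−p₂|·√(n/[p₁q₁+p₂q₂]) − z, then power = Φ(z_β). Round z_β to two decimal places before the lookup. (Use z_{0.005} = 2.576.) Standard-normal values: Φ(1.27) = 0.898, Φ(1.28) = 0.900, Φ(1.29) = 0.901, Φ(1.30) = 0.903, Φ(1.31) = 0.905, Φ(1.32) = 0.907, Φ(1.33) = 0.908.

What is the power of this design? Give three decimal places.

z_β = |p₁−p₂|·√(n/[p₁q₁+p₂q₂]) − z_{α/2}
    = 0.08 · √(1048/0.4518) − 2.576
    = 0.08 · 48.1623 − 2.576
    = 3.8530 − 2.576 = 1.2770 → 1.28
Power = Φ(1.28) = 0.900.

Power ≈ 0.900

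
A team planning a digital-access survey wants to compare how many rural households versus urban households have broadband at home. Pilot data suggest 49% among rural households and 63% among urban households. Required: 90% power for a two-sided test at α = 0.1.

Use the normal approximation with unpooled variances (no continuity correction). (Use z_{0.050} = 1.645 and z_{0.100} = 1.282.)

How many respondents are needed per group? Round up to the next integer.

n = 212 per group

n = (z_{α/2} + z_β)² · [p₁(1−p₁) + p₂(1−p₂)] / (p₁ − p₂)²
  = (1.645 + 1.282)² · (0.49·0.51 + 0.63·0.37) / (-0.14)²
  = (2.927)² · (0.2499 + 0.2331) / 0.0196
  = 8.5673 · 0.4830 / 0.0196
  = 211.12
Round up → n = 212 per group.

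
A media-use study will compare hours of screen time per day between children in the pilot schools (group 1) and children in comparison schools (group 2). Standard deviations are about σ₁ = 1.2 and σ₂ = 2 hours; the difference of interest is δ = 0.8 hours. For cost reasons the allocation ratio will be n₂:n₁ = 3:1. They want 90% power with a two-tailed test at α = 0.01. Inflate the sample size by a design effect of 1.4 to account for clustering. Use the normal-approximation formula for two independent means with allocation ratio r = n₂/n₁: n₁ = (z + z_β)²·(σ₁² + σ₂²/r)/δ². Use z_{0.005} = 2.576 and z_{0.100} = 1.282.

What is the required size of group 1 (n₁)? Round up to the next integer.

n₁ = (z_{α/2} + z_β)² · (σ₁² + σ₂²/r) / δ²
   = (2.576 + 1.282)² · (1.2² + 2²/3) / 0.8²
   = 14.8842 · (1.44 + 1.3333) / 0.64
   = 14.8842 · 2.7733 / 0.64
   = 64.50
Design effect: 1.4 × 64.50 = 90.30.
Round up → n₁ = 91; n₂ = r·n₁ = 3 × 91 = 273.

n₁ = 91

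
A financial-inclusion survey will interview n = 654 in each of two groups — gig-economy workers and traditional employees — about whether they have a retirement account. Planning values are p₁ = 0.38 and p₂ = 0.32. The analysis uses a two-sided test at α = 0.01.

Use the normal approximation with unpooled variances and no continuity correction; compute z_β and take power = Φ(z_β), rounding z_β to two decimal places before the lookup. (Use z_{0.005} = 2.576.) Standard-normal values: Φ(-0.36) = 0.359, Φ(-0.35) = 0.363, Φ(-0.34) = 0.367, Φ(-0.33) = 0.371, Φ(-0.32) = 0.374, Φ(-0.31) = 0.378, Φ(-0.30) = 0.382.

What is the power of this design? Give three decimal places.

z_β = |p₁−p₂|·√(n/[p₁q₁+p₂q₂]) − z_{α/2}
    = 0.06 · √(654/0.4532) − 2.576
    = 0.06 · 37.9878 − 2.576
    = 2.2793 − 2.576 = -0.2967 → -0.30
Power = Φ(-0.30) = 0.382.

Power ≈ 0.382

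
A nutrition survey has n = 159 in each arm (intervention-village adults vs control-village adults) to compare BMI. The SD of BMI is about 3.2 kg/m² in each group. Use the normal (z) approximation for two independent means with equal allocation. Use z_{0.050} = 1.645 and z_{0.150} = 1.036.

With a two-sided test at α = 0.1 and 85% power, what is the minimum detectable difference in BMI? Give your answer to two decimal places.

δ = (z_{α/2} + z_β) · √((σ₁²+σ₂²)/n)
  = (1.645 + 1.036) · √(20.48/159)
  = 2.681 · √0.12881
  = 2.681 · 0.3589
  = 0.9622

Minimum detectable difference ≈ 0.96 kg/m²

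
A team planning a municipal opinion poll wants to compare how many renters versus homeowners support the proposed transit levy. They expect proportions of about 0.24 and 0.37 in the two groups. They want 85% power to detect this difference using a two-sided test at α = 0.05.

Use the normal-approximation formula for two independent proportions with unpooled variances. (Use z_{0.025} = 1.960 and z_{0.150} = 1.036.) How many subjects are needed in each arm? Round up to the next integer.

n = (z_{α/2} + z_β)² · [p₁(1−p₁) + p₂(1−p₂)] / (p₁ − p₂)²
  = (1.960 + 1.036)² · (0.24·0.76 + 0.37·0.63) / (-0.13)²
  = (2.996)² · (0.1824 + 0.2331) / 0.0169
  = 8.9760 · 0.4155 / 0.0169
  = 220.68
Round up → n = 221 per group.

n = 221 per group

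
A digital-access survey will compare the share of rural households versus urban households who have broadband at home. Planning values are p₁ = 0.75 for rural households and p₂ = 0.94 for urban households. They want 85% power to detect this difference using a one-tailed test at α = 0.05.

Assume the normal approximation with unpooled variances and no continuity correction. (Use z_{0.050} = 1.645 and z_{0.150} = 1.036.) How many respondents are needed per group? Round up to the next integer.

n = 49 per group

n = (z_α + z_β)² · [p₁(1−p₁) + p₂(1−p₂)] / (p₁ − p₂)²
  = (1.645 + 1.036)² · (0.75·0.25 + 0.94·0.06) / (-0.19)²
  = (2.681)² · (0.1875 + 0.0564) / 0.0361
  = 7.1878 · 0.2439 / 0.0361
  = 48.56
Round up → n = 49 per group.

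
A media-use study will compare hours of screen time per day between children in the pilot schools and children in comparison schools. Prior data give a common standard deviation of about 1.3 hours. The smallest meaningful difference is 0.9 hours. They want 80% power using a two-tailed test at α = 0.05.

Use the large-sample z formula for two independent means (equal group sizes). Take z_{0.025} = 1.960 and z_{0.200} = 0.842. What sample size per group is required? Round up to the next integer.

n = (z_{α/2} + z_β)² · (σ₁² + σ₂²) / δ²
  = (1.960 + 0.842)² · (2·1.3² = 3.38) / 0.9²
  = 7.8512 · 3.38 / 0.81
  = 32.76
Round up → n = 33 per group.

n = 33 per group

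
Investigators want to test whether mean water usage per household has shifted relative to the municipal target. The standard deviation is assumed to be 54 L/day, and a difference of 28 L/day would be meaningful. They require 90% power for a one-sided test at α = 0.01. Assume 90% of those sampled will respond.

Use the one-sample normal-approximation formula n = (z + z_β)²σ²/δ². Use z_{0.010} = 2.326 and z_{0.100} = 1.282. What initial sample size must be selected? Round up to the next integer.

n = 54

n = (z_α + z_β)² · σ² / δ²
  = (2.326 + 1.282)² · 54² / 28²
  = 13.0177 · 2916 / 784
  = 48.42
Adjust for 90% response: 48.42 / 0.90 = 53.80.
Round up → n = 54.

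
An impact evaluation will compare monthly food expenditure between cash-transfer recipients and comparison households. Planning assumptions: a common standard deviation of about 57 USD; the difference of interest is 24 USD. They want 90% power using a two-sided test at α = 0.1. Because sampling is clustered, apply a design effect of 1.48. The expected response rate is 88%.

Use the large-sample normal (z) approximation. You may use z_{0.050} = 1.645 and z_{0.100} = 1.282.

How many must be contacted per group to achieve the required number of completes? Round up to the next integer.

n = 163 per group

n = (z_{α/2} + z_β)² · (σ₁² + σ₂²) / δ²
  = (1.645 + 1.282)² · (2·57² = 6498) / 24²
  = 8.5673 · 6498 / 576
  = 96.65
Design effect: 1.48 × 96.65 = 143.04.
Adjust for 88% response: 143.04 / 0.88 = 162.55.
Round up → n = 163 per group.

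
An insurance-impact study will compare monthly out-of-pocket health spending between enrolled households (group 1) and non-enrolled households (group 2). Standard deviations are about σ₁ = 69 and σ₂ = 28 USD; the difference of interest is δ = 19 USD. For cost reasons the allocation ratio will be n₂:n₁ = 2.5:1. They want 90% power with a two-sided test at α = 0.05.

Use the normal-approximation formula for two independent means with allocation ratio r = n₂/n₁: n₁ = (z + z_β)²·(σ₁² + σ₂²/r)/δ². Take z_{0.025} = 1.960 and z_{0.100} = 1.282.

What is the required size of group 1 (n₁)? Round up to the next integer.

n₁ = 148

n₁ = (z_{α/2} + z_β)² · (σ₁² + σ₂²/r) / δ²
   = (1.960 + 1.282)² · (69² + 28²/2.5) / 19²
   = 10.5106 · (4761 + 313.6) / 361
   = 10.5106 · 5074.6 / 361
   = 147.75
Round up → n₁ = 148; n₂ = r·n₁ = 2.5 × 148 = 370.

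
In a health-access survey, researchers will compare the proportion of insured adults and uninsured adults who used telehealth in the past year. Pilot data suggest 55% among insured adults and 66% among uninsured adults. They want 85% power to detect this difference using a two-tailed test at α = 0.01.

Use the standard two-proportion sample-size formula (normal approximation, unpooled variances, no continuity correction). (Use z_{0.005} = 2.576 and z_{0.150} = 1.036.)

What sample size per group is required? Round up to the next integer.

n = 509 per group

n = (z_{α/2} + z_β)² · [p₁(1−p₁) + p₂(1−p₂)] / (p₁ − p₂)²
  = (2.576 + 1.036)² · (0.55·0.45 + 0.66·0.34) / (-0.11)²
  = (3.612)² · (0.2475 + 0.2244) / 0.0121
  = 13.0465 · 0.4719 / 0.0121
  = 508.82
Round up → n = 509 per group.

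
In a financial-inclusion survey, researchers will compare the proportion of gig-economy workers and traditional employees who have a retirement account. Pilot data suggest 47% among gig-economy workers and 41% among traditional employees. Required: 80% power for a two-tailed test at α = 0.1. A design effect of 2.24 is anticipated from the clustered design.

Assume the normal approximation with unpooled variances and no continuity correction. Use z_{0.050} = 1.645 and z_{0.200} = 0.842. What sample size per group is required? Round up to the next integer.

n = 1890 per group

n = (z_{α/2} + z_β)² · [p₁(1−p₁) + p₂(1−p₂)] / (p₁ − p₂)²
  = (1.645 + 0.842)² · (0.47·0.53 + 0.41·0.59) / (0.06)²
  = (2.487)² · (0.2491 + 0.2419) / 0.0036
  = 6.1852 · 0.4910 / 0.0036
  = 843.59
Design effect: 2.24 × 843.59 = 1889.64.
Round up → n = 1890 per group.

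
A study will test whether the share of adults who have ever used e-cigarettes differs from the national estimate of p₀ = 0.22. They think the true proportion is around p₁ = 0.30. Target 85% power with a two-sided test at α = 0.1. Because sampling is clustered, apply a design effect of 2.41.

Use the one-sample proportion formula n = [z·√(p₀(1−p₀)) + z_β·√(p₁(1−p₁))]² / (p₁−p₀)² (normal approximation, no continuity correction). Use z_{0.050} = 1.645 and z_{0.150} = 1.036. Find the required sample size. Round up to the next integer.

n = 504

n = [z_{α/2}·√(p₀q₀) + z_β·√(p₁q₁)]² / (p₁ − p₀)²
  = [1.645·√(0.22·0.78) + 1.036·√(0.30·0.70)]² / (0.08)²
  = [1.645·0.4142 + 1.036·0.4583]² / 0.0064
  = [1.1562]² / 0.0064
  = 208.87
Design effect: 2.41 × 208.87 = 503.38.
Round up → n = 504.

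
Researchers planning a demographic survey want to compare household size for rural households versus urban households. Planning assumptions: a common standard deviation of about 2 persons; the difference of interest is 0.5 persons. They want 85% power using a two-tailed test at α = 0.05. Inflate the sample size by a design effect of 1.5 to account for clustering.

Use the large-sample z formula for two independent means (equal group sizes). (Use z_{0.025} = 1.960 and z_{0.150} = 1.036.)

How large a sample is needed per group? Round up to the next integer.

n = (z_{α/2} + z_β)² · (σ₁² + σ₂²) / δ²
  = (1.960 + 1.036)² · (2·2² = 8) / 0.5²
  = 8.9760 · 8 / 0.25
  = 287.23
Design effect: 1.5 × 287.23 = 430.85.
Round up → n = 431 per group.

n = 431 per group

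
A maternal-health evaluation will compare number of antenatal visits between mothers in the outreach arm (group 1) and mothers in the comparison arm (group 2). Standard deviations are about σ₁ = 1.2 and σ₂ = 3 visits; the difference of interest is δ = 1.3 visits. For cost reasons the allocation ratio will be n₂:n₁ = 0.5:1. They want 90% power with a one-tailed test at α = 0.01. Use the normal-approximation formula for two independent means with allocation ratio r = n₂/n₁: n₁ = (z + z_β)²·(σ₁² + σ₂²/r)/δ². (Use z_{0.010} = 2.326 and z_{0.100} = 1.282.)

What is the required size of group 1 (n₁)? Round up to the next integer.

n₁ = 150

n₁ = (z_α + z_β)² · (σ₁² + σ₂²/r) / δ²
   = (2.326 + 1.282)² · (1.2² + 3²/0.5) / 1.3²
   = 13.0177 · (1.44 + 18) / 1.69
   = 13.0177 · 19.44 / 1.69
   = 149.74
Round up → n₁ = 150; n₂ = r·n₁ = 0.5 × 150 = 75.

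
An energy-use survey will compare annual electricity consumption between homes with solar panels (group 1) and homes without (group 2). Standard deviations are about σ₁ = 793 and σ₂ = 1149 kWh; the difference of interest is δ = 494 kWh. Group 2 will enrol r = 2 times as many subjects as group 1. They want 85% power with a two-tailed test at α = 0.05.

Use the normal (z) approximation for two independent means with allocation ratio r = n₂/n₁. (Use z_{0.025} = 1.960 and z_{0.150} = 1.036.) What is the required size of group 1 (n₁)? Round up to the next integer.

n₁ = (z_{α/2} + z_β)² · (σ₁² + σ₂²/r) / δ²
   = (1.960 + 1.036)² · (793² + 1149²/2) / 494²
   = 8.9760 · (628849 + 660100.5) / 244036
   = 8.9760 · 1288949.5 / 244036
   = 47.41
Round up → n₁ = 48; n₂ = r·n₁ = 2 × 48 = 96.

n₁ = 48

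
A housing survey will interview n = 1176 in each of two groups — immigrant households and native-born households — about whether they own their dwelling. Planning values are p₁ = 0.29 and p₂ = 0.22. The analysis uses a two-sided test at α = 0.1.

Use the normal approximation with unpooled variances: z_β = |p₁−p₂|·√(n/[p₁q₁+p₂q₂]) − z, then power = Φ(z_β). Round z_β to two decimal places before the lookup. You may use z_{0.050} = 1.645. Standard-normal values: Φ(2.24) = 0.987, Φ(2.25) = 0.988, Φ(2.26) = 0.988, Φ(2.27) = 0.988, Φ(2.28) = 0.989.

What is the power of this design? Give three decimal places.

Power ≈ 0.988

z_β = |p₁−p₂|·√(n/[p₁q₁+p₂q₂]) − z_{α/2}
    = 0.07 · √(1176/0.3775) − 1.645
    = 0.07 · 55.8143 − 1.645
    = 3.9070 − 1.645 = 2.2620 → 2.26
Power = Φ(2.26) = 0.988.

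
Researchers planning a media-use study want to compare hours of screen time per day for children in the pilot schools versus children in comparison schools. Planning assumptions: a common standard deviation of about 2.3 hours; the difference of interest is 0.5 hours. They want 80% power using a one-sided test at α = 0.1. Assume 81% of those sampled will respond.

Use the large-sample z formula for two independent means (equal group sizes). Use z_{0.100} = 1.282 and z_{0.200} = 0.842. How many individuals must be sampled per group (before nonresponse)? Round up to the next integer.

n = 236 per group

n = (z_α + z_β)² · (σ₁² + σ₂²) / δ²
  = (1.282 + 0.842)² · (2·2.3² = 10.58) / 0.5²
  = 4.5114 · 10.58 / 0.25
  = 190.92
Adjust for 81% response: 190.92 / 0.81 = 235.71.
Round up → n = 236 per group.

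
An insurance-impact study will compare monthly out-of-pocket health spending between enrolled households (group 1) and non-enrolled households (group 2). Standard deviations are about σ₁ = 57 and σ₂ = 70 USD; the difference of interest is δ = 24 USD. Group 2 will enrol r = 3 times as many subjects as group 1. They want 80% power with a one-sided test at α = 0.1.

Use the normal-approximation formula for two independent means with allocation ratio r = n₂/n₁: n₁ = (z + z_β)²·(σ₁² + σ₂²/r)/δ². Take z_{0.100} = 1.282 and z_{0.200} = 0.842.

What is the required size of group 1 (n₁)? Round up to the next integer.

n₁ = 39

n₁ = (z_α + z_β)² · (σ₁² + σ₂²/r) / δ²
   = (1.282 + 0.842)² · (57² + 70²/3) / 24²
   = 4.5114 · (3249 + 1633.3) / 576
   = 4.5114 · 4882.3 / 576
   = 38.24
Round up → n₁ = 39; n₂ = r·n₁ = 3 × 39 = 117.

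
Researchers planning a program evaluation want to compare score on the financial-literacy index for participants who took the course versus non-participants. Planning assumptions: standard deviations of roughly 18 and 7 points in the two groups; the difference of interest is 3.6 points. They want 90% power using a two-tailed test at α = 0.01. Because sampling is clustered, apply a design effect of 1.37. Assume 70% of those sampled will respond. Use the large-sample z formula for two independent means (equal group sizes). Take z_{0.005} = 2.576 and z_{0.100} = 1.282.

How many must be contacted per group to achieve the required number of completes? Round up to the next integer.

n = (z_{α/2} + z_β)² · (σ₁² + σ₂²) / δ²
  = (2.576 + 1.282)² · (18² + 7² = 373) / 3.6²
  = 14.8842 · 373 / 12.96
  = 428.38
Design effect: 1.37 × 428.38 = 586.88.
Adjust for 70% response: 586.88 / 0.70 = 838.40.
Round up → n = 839 per group.

n = 839 per group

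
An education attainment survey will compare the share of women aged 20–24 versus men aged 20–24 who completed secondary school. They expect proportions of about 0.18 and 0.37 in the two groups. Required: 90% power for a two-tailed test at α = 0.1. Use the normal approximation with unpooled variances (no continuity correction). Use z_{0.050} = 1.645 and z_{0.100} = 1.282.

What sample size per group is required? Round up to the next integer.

n = 91 per group

n = (z_{α/2} + z_β)² · [p₁(1−p₁) + p₂(1−p₂)] / (p₁ − p₂)²
  = (1.645 + 1.282)² · (0.18·0.82 + 0.37·0.63) / (-0.19)²
  = (2.927)² · (0.1476 + 0.2331) / 0.0361
  = 8.5673 · 0.3807 / 0.0361
  = 90.35
Round up → n = 91 per group.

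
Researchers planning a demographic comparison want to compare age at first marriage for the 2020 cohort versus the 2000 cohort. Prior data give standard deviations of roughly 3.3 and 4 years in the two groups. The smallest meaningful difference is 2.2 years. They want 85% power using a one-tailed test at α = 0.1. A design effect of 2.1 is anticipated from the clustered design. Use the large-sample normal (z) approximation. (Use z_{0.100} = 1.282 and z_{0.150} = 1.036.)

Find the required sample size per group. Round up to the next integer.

n = 63 per group

n = (z_α + z_β)² · (σ₁² + σ₂²) / δ²
  = (1.282 + 1.036)² · (3.3² + 4² = 26.89) / 2.2²
  = 5.3731 · 26.89 / 4.84
  = 29.85
Design effect: 2.1 × 29.85 = 62.69.
Round up → n = 63 per group.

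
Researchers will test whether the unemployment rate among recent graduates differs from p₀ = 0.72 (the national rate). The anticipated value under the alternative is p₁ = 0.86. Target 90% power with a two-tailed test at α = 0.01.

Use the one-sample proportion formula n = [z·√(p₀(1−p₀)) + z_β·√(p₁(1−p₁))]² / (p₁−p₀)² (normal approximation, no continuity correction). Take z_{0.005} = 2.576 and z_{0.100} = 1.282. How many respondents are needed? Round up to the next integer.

n = 131

n = [z_{α/2}·√(p₀q₀) + z_β·√(p₁q₁)]² / (p₁ − p₀)²
  = [2.576·√(0.72·0.28) + 1.282·√(0.86·0.14)]² / (0.14)²
  = [2.576·0.4490 + 1.282·0.3470]² / 0.0196
  = [1.6015]² / 0.0196
  = 130.85
Round up → n = 131.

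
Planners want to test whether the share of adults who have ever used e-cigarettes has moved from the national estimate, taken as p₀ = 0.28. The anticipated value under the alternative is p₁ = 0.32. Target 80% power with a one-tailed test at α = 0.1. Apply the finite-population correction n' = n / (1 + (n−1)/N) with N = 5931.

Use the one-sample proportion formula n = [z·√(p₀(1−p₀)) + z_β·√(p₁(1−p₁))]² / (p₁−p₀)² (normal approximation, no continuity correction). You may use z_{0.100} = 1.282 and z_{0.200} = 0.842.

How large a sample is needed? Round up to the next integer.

n = 534

n = [z_α·√(p₀q₀) + z_β·√(p₁q₁)]² / (p₁ − p₀)²
  = [1.282·√(0.28·0.72) + 0.842·√(0.32·0.68)]² / (0.04)²
  = [1.282·0.4490 + 0.842·0.4665]² / 0.0016
  = [0.9684]² / 0.0016
  = 586.11
Finite-population correction (N = 5931): 586.11 / (1 + (586.11 − 1)/5931) = 533.48.
Round up → n = 534.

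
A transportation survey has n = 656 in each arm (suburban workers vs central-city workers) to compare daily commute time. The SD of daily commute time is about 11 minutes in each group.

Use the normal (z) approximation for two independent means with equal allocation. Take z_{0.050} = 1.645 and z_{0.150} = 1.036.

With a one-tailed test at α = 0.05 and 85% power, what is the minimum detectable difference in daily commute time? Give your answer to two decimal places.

Minimum detectable difference ≈ 1.63 minutes

δ = (z_α + z_β) · √((σ₁²+σ₂²)/n)
  = (1.645 + 1.036) · √(242/656)
  = 2.681 · √0.3689
  = 2.681 · 0.6074
  = 1.6284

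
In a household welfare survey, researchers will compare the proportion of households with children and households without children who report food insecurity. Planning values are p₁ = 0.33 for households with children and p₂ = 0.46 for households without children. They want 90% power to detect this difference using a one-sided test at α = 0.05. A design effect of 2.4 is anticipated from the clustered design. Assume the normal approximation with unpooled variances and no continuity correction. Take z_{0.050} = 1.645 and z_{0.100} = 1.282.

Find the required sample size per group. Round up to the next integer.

n = 572 per group

n = (z_α + z_β)² · [p₁(1−p₁) + p₂(1−p₂)] / (p₁ − p₂)²
  = (1.645 + 1.282)² · (0.33·0.67 + 0.46·0.54) / (-0.13)²
  = (2.927)² · (0.2211 + 0.2484) / 0.0169
  = 8.5673 · 0.4695 / 0.0169
  = 238.01
Design effect: 2.4 × 238.01 = 571.22.
Round up → n = 572 per group.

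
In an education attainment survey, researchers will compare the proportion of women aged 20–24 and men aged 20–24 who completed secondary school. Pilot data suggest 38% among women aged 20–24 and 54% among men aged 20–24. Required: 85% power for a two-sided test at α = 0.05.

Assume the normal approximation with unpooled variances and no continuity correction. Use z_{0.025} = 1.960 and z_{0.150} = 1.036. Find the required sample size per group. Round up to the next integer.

n = (z_{α/2} + z_β)² · [p₁(1−p₁) + p₂(1−p₂)] / (p₁ − p₂)²
  = (1.960 + 1.036)² · (0.38·0.62 + 0.54·0.46) / (-0.16)²
  = (2.996)² · (0.2356 + 0.2484) / 0.0256
  = 8.9760 · 0.4840 / 0.0256
  = 169.70
Round up → n = 170 per group.

n = 170 per group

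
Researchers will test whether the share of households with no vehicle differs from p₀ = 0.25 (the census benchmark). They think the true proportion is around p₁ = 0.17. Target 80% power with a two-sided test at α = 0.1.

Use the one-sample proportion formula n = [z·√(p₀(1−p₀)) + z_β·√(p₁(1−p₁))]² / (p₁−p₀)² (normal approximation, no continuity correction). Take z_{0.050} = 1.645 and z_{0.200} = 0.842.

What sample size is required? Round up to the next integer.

n = 166

n = [z_{α/2}·√(p₀q₀) + z_β·√(p₁q₁)]² / (p₁ − p₀)²
  = [1.645·√(0.25·0.75) + 0.842·√(0.17·0.83)]² / (-0.08)²
  = [1.645·0.4330 + 0.842·0.3756]² / 0.0064
  = [1.0286]² / 0.0064
  = 165.31
Round up → n = 166.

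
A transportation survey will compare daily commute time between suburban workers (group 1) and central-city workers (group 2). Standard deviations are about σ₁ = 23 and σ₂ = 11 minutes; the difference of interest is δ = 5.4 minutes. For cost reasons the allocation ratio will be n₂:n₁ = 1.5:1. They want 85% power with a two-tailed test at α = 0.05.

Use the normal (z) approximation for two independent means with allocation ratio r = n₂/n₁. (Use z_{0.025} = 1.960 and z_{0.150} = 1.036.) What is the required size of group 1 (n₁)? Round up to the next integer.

n₁ = (z_{α/2} + z_β)² · (σ₁² + σ₂²/r) / δ²
   = (1.960 + 1.036)² · (23² + 11²/1.5) / 5.4²
   = 8.9760 · (529 + 80.6667) / 29.16
   = 8.9760 · 609.6667 / 29.16
   = 187.67
Round up → n₁ = 188; n₂ = r·n₁ = 1.5 × 188 = 282.

n₁ = 188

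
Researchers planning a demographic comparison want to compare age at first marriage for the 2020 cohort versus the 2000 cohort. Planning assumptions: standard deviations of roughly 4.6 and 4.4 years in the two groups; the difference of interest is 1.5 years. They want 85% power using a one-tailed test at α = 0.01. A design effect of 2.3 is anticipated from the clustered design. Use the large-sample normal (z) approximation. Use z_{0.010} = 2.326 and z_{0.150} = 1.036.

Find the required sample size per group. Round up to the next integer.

n = 469 per group

n = (z_α + z_β)² · (σ₁² + σ₂²) / δ²
  = (2.326 + 1.036)² · (4.6² + 4.4² = 40.52) / 1.5²
  = 11.3030 · 40.52 / 2.25
  = 203.56
Design effect: 2.3 × 203.56 = 468.18.
Round up → n = 469 per group.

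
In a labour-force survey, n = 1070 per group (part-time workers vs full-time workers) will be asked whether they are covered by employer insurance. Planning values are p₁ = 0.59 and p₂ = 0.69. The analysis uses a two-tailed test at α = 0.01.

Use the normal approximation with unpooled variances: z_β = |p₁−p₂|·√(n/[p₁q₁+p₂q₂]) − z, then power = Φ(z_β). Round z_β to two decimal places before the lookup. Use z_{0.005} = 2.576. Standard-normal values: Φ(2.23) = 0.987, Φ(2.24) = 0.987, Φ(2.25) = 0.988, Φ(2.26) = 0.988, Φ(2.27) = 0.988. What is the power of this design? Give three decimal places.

Power ≈ 0.988

z_β = |p₁−p₂|·√(n/[p₁q₁+p₂q₂]) − z_{α/2}
    = 0.10 · √(1070/0.4558) − 2.576
    = 0.10 · 48.4512 − 2.576
    = 4.8451 − 2.576 = 2.2691 → 2.27
Power = Φ(2.27) = 0.988.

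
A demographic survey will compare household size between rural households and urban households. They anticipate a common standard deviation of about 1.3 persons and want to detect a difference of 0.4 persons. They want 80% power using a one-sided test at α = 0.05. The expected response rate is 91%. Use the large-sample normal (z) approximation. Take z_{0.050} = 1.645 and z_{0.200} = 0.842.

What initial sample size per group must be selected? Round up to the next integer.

n = 144 per group

n = (z_α + z_β)² · (σ₁² + σ₂²) / δ²
  = (1.645 + 0.842)² · (2·1.3² = 3.38) / 0.4²
  = 6.1852 · 3.38 / 0.16
  = 130.66
Adjust for 91% response: 130.66 / 0.91 = 143.58.
Round up → n = 144 per group.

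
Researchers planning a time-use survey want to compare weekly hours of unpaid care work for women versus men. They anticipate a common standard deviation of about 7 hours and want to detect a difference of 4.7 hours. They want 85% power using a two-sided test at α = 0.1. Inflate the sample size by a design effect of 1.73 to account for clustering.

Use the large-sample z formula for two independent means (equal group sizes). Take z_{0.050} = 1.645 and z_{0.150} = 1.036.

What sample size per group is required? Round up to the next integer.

n = (z_{α/2} + z_β)² · (σ₁² + σ₂²) / δ²
  = (1.645 + 1.036)² · (2·7² = 98) / 4.7²
  = 7.1878 · 98 / 22.09
  = 31.89
Design effect: 1.73 × 31.89 = 55.17.
Round up → n = 56 per group.

n = 56 per group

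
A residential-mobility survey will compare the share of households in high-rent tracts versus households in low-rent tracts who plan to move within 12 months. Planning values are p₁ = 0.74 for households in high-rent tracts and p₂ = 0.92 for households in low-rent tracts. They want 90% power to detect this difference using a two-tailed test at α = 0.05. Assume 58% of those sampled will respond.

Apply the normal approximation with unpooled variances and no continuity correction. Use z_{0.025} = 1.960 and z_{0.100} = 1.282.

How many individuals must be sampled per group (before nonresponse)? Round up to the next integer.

n = 149 per group

n = (z_{α/2} + z_β)² · [p₁(1−p₁) + p₂(1−p₂)] / (p₁ − p₂)²
  = (1.960 + 1.282)² · (0.74·0.26 + 0.92·0.08) / (-0.18)²
  = (3.242)² · (0.1924 + 0.0736) / 0.0324
  = 10.5106 · 0.2660 / 0.0324
  = 86.29
Adjust for 58% response: 86.29 / 0.58 = 148.78.
Round up → n = 149 per group.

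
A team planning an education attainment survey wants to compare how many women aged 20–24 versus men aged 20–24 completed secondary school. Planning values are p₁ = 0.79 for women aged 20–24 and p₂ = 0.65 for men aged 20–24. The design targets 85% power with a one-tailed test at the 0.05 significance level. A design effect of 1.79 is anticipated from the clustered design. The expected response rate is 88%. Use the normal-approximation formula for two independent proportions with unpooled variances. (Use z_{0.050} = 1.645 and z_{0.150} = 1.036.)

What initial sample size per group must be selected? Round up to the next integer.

n = (z_α + z_β)² · [p₁(1−p₁) + p₂(1−p₂)] / (p₁ − p₂)²
  = (1.645 + 1.036)² · (0.79·0.21 + 0.65·0.35) / (0.14)²
  = (2.681)² · (0.1659 + 0.2275) / 0.0196
  = 7.1878 · 0.3934 / 0.0196
  = 144.27
Design effect: 1.79 × 144.27 = 258.24.
Adjust for 88% response: 258.24 / 0.88 = 293.46.
Round up → n = 294 per group.

n = 294 per group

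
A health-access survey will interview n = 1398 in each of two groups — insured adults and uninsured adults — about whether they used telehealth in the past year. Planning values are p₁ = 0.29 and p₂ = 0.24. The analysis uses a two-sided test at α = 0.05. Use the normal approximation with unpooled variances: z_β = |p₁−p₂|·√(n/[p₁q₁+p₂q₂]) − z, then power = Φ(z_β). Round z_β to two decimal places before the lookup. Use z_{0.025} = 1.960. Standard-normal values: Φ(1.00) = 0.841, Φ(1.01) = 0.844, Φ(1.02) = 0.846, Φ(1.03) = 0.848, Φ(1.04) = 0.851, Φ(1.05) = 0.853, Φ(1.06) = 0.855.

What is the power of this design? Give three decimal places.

z_β = |p₁−p₂|·√(n/[p₁q₁+p₂q₂]) − z_{α/2}
    = 0.05 · √(1398/0.3883) − 1.960
    = 0.05 · 60.0026 − 1.960
    = 3.0001 − 1.960 = 1.0401 → 1.04
Power = Φ(1.04) = 0.851.

Power ≈ 0.851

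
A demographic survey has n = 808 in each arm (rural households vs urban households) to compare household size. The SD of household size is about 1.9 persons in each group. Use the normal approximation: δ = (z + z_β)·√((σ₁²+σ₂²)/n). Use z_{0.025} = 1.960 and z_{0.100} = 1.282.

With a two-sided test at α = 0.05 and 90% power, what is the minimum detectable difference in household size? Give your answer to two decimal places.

δ = (z_{α/2} + z_β) · √((σ₁²+σ₂²)/n)
  = (1.960 + 1.282) · √(7.22/808)
  = 3.242 · √0.00894
  = 3.242 · 0.0945
  = 0.3065

Minimum detectable difference ≈ 0.31 persons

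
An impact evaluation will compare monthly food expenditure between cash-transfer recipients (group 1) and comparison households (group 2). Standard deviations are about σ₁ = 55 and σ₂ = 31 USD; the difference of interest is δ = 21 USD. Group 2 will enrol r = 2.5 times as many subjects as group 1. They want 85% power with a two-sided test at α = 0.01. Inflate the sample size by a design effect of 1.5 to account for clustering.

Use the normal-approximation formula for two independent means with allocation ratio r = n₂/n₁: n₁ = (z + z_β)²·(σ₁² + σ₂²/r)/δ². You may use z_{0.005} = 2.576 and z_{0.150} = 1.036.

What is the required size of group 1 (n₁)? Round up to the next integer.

n₁ = (z_{α/2} + z_β)² · (σ₁² + σ₂²/r) / δ²
   = (2.576 + 1.036)² · (55² + 31²/2.5) / 21²
   = 13.0465 · (3025 + 384.4) / 441
   = 13.0465 · 3409.4 / 441
   = 100.86
Design effect: 1.5 × 100.86 = 151.30.
Round up → n₁ = 152; n₂ = r·n₁ = 2.5 × 152 = 380.

n₁ = 152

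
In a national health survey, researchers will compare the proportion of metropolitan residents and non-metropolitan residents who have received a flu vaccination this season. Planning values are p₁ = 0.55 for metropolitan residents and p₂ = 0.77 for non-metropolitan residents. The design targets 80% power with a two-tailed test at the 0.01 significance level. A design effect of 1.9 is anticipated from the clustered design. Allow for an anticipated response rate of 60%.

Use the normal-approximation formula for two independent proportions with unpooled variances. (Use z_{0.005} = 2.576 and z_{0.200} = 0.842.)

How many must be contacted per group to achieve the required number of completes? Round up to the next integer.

n = 325 per group

n = (z_{α/2} + z_β)² · [p₁(1−p₁) + p₂(1−p₂)] / (p₁ − p₂)²
  = (2.576 + 0.842)² · (0.55·0.45 + 0.77·0.23) / (-0.22)²
  = (3.418)² · (0.2475 + 0.1771) / 0.0484
  = 11.6827 · 0.4246 / 0.0484
  = 102.49
Design effect: 1.9 × 102.49 = 194.73.
Adjust for 60% response: 194.73 / 0.60 = 324.55.
Round up → n = 325 per group.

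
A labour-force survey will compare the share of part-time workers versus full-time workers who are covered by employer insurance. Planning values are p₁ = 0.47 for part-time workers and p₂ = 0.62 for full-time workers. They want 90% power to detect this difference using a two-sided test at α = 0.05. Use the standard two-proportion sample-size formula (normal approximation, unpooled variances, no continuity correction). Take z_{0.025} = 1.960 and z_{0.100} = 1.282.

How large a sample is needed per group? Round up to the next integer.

n = (z_{α/2} + z_β)² · [p₁(1−p₁) + p₂(1−p₂)] / (p₁ − p₂)²
  = (1.960 + 1.282)² · (0.47·0.53 + 0.62·0.38) / (-0.15)²
  = (3.242)² · (0.2491 + 0.2356) / 0.0225
  = 10.5106 · 0.4847 / 0.0225
  = 226.42
Round up → n = 227 per group.

n = 227 per group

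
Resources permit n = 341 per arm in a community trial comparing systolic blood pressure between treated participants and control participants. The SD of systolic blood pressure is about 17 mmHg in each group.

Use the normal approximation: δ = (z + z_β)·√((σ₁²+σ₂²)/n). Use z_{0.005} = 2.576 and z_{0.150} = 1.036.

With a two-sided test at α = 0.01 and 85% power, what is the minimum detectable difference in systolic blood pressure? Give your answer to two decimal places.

Minimum detectable difference ≈ 4.70 mmHg

δ = (z_{α/2} + z_β) · √((σ₁²+σ₂²)/n)
  = (2.576 + 1.036) · √(578/341)
  = 3.612 · √1.695
  = 3.612 · 1.3019
  = 4.7026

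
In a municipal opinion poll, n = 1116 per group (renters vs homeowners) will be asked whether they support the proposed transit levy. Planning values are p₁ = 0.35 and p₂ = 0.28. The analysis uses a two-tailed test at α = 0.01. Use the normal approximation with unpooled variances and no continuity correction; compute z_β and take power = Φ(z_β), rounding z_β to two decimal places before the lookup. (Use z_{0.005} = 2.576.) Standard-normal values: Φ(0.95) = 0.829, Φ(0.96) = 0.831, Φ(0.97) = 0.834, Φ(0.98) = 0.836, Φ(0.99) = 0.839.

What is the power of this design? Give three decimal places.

z_β = |p₁−p₂|·√(n/[p₁q₁+p₂q₂]) − z_{α/2}
    = 0.07 · √(1116/0.4291) − 2.576
    = 0.07 · 50.9980 − 2.576
    = 3.5699 − 2.576 = 0.9939 → 0.99
Power = Φ(0.99) = 0.839.

Power ≈ 0.839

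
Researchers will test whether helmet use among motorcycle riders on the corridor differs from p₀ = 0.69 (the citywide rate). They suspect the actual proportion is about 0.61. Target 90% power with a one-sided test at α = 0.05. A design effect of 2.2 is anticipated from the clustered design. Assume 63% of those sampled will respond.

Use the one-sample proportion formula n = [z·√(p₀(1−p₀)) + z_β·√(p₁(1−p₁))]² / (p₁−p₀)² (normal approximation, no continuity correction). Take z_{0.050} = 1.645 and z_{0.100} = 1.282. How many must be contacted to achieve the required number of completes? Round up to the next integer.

n = [z_α·√(p₀q₀) + z_β·√(p₁q₁)]² / (p₁ − p₀)²
  = [1.645·√(0.69·0.31) + 1.282·√(0.61·0.39)]² / (-0.08)²
  = [1.645·0.4625 + 1.282·0.4877]² / 0.0064
  = [1.3861]² / 0.0064
  = 300.20
Design effect: 2.2 × 300.20 = 660.43.
Adjust for 63% response: 660.43 / 0.63 = 1048.31.
Round up → n = 1049.

n = 1049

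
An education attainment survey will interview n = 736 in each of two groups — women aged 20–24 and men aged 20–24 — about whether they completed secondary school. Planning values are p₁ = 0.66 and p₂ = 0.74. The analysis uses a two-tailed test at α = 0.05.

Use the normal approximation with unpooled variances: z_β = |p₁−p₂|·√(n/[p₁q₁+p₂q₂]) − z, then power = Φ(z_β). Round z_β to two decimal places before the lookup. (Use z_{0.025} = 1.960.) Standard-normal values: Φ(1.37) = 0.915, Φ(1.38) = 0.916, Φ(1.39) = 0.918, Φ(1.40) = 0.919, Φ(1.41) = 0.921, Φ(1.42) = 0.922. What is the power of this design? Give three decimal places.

z_β = |p₁−p₂|·√(n/[p₁q₁+p₂q₂]) − z_{α/2}
    = 0.08 · √(736/0.4168) − 1.960
    = 0.08 · 42.0218 − 1.960
    = 3.3617 − 1.960 = 1.4017 → 1.40
Power = Φ(1.40) = 0.919.

Power ≈ 0.919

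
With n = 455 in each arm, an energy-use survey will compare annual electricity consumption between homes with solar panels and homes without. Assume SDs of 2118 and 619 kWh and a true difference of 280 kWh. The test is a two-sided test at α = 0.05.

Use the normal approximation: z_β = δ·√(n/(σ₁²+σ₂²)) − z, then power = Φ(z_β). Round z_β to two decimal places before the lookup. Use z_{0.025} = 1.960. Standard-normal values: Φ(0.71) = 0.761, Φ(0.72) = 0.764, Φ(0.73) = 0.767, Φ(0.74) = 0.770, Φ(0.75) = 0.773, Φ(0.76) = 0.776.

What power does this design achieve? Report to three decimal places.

z_β = δ·√(n/(σ₁²+σ₂²)) − z_{α/2}
    = 280 · √(455/4869085) − 1.960
    = 280 · 0.00967 − 1.960
    = 2.7067 − 1.960 = 0.7467 → 0.75
Power = Φ(0.75) = 0.773.

Power ≈ 0.773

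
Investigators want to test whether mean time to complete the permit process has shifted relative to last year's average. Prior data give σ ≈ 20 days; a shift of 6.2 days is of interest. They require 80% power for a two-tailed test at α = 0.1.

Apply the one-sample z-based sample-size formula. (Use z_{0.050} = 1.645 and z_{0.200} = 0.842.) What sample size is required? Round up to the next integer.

n = 65

n = (z_{α/2} + z_β)² · σ² / δ²
  = (1.645 + 0.842)² · 20² / 6.2²
  = 6.1852 · 400 / 38.44
  = 64.36
Round up → n = 65.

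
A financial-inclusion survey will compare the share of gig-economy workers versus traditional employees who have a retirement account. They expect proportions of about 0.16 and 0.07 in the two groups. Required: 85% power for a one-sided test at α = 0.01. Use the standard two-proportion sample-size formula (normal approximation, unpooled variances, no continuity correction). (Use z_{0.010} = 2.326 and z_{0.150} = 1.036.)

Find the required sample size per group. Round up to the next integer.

n = (z_α + z_β)² · [p₁(1−p₁) + p₂(1−p₂)] / (p₁ − p₂)²
  = (2.326 + 1.036)² · (0.16·0.84 + 0.07·0.93) / (0.09)²
  = (3.362)² · (0.1344 + 0.0651) / 0.0081
  = 11.3030 · 0.1995 / 0.0081
  = 278.39
Round up → n = 279 per group.

n = 279 per group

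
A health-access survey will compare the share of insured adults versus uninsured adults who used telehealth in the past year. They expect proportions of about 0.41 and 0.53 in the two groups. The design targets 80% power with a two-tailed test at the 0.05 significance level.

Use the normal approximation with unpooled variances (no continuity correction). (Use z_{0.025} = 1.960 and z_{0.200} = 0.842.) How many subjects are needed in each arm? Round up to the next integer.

n = (z_{α/2} + z_β)² · [p₁(1−p₁) + p₂(1−p₂)] / (p₁ − p₂)²
  = (1.960 + 0.842)² · (0.41·0.59 + 0.53·0.47) / (-0.12)²
  = (2.802)² · (0.2419 + 0.2491) / 0.0144
  = 7.8512 · 0.4910 / 0.0144
  = 267.70
Round up → n = 268 per group.

n = 268 per group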